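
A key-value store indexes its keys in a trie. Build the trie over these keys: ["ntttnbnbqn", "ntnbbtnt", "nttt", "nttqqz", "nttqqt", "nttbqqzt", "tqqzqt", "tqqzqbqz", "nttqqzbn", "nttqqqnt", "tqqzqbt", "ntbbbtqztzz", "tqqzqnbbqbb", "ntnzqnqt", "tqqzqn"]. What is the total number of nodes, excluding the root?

Count nodes per top-level branch (shared prefixes stored once):
  'n'-branch (ntbbbtqztzz, ntnbbtnt, ntnzqnqt, nttbqqzt, nttqqqnt, nttqqt, nttqqz, nttqqzbn, nttt, ntttnbnbqn): 44 nodes
  't'-branch (tqqzqbqz, tqqzqbt, tqqzqn, tqqzqnbbqbb, tqqzqt): 16 nodes
Sum: 60

60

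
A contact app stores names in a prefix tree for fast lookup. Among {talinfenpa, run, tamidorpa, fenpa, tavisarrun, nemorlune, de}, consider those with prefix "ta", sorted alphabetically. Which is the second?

tamidorpa

Words with prefix "ta", in lexicographic order: "talinfenpa", "tamidorpa", "tavisarrun"
The 2nd is tamidorpa.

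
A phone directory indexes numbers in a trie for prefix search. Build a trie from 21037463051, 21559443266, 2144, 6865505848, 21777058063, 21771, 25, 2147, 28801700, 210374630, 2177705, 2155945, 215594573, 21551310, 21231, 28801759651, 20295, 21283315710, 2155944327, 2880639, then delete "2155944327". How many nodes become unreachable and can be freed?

After clearing the end-marker at "2155944327", prune upward until reaching a node still needed by another word.
The suffix "7" (1 node) is used only by "2155944327"; the node for "215594432" still has the child "6", so pruning stops there.
Nodes removed: 1

1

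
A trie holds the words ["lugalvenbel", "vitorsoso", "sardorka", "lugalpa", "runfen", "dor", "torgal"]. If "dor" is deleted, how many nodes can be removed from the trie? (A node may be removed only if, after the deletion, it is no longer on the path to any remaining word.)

A node on "dor"'s path can go only if nothing else ends at it or branches off below it.
No other word shares any prefix with "dor", so all 3 of its nodes go.
Nodes removed: 3

3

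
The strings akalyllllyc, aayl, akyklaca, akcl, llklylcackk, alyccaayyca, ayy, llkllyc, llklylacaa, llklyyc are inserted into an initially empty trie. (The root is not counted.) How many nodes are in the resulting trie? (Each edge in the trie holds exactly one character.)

Insert word by word; a character creates a node only if that edge doesn't already exist:
  "akalyllllyc" → 11 new (a, k, a, l, y, l, l, l, l, y, c)
  "aayl" → prefix "a" already present; 3 new (a, y, l)
  "akyklaca" → prefix "ak" already present; 6 new (y, k, l, a, c, a)
  "akcl" → prefix "ak" already present; 2 new (c, l)
  "llklylcackk" → 11 new (l, l, k, l, y, l, c, a, c, k, k)
  "alyccaayyca" → prefix "a" already present; 10 new (l, y, c, c, a, a, y, y, c, a)
  "ayy" → prefix "a" already present; 2 new (y, y)
  "llkllyc" → prefix "llkl" already present; 3 new (l, y, c)
  "llklylacaa" → prefix "llklyl" already present; 4 new (a, c, a, a)
  "llklyyc" → prefix "llkly" already present; 2 new (y, c)
Total nodes = 11 + 3 + 6 + 2 + 11 + 10 + 2 + 3 + 4 + 2 = 54

54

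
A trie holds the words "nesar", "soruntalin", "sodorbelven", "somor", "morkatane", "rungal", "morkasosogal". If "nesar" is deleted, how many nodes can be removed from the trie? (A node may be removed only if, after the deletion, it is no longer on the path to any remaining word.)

5

Walk "nesar" from the leaf back toward the root, removing each node that no remaining word uses.
No other word shares any prefix with "nesar", so all 5 of its nodes go.
Nodes removed: 5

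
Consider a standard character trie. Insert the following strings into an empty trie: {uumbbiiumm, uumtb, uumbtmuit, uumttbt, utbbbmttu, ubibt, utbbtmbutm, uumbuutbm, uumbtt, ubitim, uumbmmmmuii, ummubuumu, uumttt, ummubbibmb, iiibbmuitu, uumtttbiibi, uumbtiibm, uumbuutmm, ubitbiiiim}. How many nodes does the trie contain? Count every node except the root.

95

Trace insertions, counting only characters that open a new branch:
  "uumbbiiumm" → 10 new (u, u, m, b, b, i, i, u, m, m)
  "uumtb" → prefix "uum" already present; 2 new (t, b)
  "uumbtmuit" → prefix "uumb" already present; 5 new (t, m, u, i, t)
  "uumttbt" → prefix "uumt" already present; 3 new (t, b, t)
  "utbbbmttu" → prefix "u" already present; 8 new (t, b, b, b, m, t, t, u)
  "ubibt" → prefix "u" already present; 4 new (b, i, b, t)
  "utbbtmbutm" → prefix "utbb" already present; 6 new (t, m, b, u, t, m)
  "uumbuutbm" → prefix "uumb" already present; 5 new (u, u, t, b, m)
  "uumbtt" → prefix "uumbt" already present; 1 new (t)
  "ubitim" → prefix "ubi" already present; 3 new (t, i, m)
  "uumbmmmmuii" → prefix "uumb" already present; 7 new (m, m, m, m, u, i, i)
  "ummubuumu" → prefix "u" already present; 8 new (m, m, u, b, u, u, m, u)
  "uumttt" → prefix "uumtt" already present; 1 new (t)
  "ummubbibmb" → prefix "ummub" already present; 5 new (b, i, b, m, b)
  "iiibbmuitu" → 10 new (i, i, i, b, b, m, u, i, t, u)
  "uumtttbiibi" → prefix "uumttt" already present; 5 new (b, i, i, b, i)
  "uumbtiibm" → prefix "uumbt" already present; 4 new (i, i, b, m)
  "uumbuutmm" → prefix "uumbuut" already present; 2 new (m, m)
  "ubitbiiiim" → prefix "ubit" already present; 6 new (b, i, i, i, i, m)
Total nodes = 10 + 2 + 5 + 3 + 8 + 4 + 6 + 5 + 1 + 3 + 7 + 8 + 1 + 5 + 10 + 5 + 4 + 2 + 6 = 95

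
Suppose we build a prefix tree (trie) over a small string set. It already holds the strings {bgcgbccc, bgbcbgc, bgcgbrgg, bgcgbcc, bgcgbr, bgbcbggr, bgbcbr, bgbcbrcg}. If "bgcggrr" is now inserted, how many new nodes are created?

Walking "bgcggrr" from the root, the first 4 characters ("bgcg") follow existing edges; "g" is the first miss.
Each of the 3 remaining characters creates one node.

3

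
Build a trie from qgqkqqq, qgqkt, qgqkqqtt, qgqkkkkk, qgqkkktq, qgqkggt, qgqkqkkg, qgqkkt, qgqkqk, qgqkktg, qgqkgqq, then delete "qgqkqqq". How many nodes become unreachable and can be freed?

A node on "qgqkqqq"'s path can go only if nothing else ends at it or branches off below it.
The suffix "q" (1 node) is used only by "qgqkqqq"; the node for "qgqkqq" still has the child "t", so pruning stops there.
Nodes removed: 1

1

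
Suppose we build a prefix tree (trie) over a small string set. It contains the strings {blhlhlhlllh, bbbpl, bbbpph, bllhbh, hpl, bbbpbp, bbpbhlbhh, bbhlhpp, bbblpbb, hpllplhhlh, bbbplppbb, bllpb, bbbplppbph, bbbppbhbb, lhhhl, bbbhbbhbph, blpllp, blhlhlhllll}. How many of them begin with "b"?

15

Traverse to the node for "b", then collect every word in that subtree.
Matches: "bbbhbbhbph", "bbblpbb", "bbbpbp", "bbbpl", "bbbplppbb", "bbbplppbph", "bbbppbhbb", "bbbpph", "bbhlhpp", "bbpbhlbhh", "blhlhlhlllh", "blhlhlhllll", "bllhbh", "bllpb", "blpllp"
Count: 15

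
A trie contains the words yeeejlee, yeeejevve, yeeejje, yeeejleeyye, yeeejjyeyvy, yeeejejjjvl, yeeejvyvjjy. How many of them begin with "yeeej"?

7

Traverse to the node for "yeeej", then collect every word in that subtree.
Words under "yeeej": yeeejejjjvl, yeeejevve, yeeejje, yeeejjyeyvy, yeeejlee, yeeejleeyye, yeeejvyvjjy
Count: 7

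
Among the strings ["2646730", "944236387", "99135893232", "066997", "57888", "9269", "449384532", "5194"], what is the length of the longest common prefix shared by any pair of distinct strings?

1

Look for the deepest trie node that still has at least two words in its subtree.
e.g. "5194" and "57888" share the prefix "5" of length 1; no pair shares a longer one.
Longest shared-prefix length: 1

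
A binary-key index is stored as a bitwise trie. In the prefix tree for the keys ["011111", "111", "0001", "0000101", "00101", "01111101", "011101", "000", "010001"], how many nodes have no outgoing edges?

Leaves are exactly the stored words that no other stored word extends.
Those words: "0000101", "0001", "00101", "010001", "011101", "01111101", "111"
Leaf count: 7

7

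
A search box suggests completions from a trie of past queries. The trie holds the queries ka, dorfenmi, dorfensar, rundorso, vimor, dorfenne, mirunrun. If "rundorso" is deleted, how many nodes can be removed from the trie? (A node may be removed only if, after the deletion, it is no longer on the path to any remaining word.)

A node on "rundorso"'s path can go only if nothing else ends at it or branches off below it.
No other word shares any prefix with "rundorso", so all 8 of its nodes go.
Nodes removed: 8

8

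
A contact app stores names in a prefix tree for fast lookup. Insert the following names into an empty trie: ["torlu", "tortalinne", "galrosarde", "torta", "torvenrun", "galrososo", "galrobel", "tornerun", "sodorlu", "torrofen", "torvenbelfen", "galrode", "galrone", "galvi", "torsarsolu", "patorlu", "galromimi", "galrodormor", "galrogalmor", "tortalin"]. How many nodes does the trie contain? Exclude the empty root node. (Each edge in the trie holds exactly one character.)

92

For each word, the new-node count is its length minus the longest prefix already in the trie:
  "torlu" → 5 new (t, o, r, l, u)
  "tortalinne" → prefix "tor" already present; 7 new (t, a, l, i, n, n, e)
  "galrosarde" → 10 new (g, a, l, r, o, s, a, r, d, e)
  "torta" → prefix "torta" already present; 0 new (none)
  "torvenrun" → prefix "tor" already present; 6 new (v, e, n, r, u, n)
  "galrososo" → prefix "galros" already present; 3 new (o, s, o)
  "galrobel" → prefix "galro" already present; 3 new (b, e, l)
  "tornerun" → prefix "tor" already present; 5 new (n, e, r, u, n)
  "sodorlu" → 7 new (s, o, d, o, r, l, u)
  "torrofen" → prefix "tor" already present; 5 new (r, o, f, e, n)
  "torvenbelfen" → prefix "torven" already present; 6 new (b, e, l, f, e, n)
  "galrode" → prefix "galro" already present; 2 new (d, e)
  "galrone" → prefix "galro" already present; 2 new (n, e)
  "galvi" → prefix "gal" already present; 2 new (v, i)
  "torsarsolu" → prefix "tor" already present; 7 new (s, a, r, s, o, l, u)
  "patorlu" → 7 new (p, a, t, o, r, l, u)
  "galromimi" → prefix "galro" already present; 4 new (m, i, m, i)
  "galrodormor" → prefix "galrod" already present; 5 new (o, r, m, o, r)
  "galrogalmor" → prefix "galro" already present; 6 new (g, a, l, m, o, r)
  "tortalin" → prefix "tortalin" already present; 0 new (none)
Total nodes = 5 + 7 + 10 + 0 + 6 + 3 + 3 + 5 + 7 + 5 + 6 + 2 + 2 + 2 + 7 + 7 + 4 + 5 + 6 + 0 = 92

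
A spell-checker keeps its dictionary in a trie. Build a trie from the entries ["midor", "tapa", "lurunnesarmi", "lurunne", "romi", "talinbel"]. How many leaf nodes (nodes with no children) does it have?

5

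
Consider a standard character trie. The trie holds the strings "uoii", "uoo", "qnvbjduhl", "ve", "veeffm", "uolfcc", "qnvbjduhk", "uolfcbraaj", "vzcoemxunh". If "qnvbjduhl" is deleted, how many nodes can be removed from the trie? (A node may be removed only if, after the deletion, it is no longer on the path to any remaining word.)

1

After clearing the end-marker at "qnvbjduhl", prune upward until reaching a node still needed by another word.
The suffix "l" (1 node) is used only by "qnvbjduhl"; the node for "qnvbjduh" still has the child "k", so pruning stops there.
Nodes removed: 1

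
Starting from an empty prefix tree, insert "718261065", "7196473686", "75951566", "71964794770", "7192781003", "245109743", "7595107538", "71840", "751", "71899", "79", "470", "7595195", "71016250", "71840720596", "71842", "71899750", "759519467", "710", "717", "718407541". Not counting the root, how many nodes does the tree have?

Trace insertions, counting only characters that open a new branch:
  "718261065" → 9 new (7, 1, 8, 2, 6, 1, 0, 6, 5)
  "7196473686" → prefix "71" already present; 8 new (9, 6, 4, 7, 3, 6, 8, 6)
  "75951566" → prefix "7" already present; 7 new (5, 9, 5, 1, 5, 6, 6)
  "71964794770" → prefix "719647" already present; 5 new (9, 4, 7, 7, 0)
  "7192781003" → prefix "719" already present; 7 new (2, 7, 8, 1, 0, 0, 3)
  "245109743" → 9 new (2, 4, 5, 1, 0, 9, 7, 4, 3)
  "7595107538" → prefix "75951" already present; 5 new (0, 7, 5, 3, 8)
  "71840" → prefix "718" already present; 2 new (4, 0)
  "751" → prefix "75" already present; 1 new (1)
  "71899" → prefix "718" already present; 2 new (9, 9)
  "79" → prefix "7" already present; 1 new (9)
  "470" → 3 new (4, 7, 0)
  "7595195" → prefix "75951" already present; 2 new (9, 5)
  "71016250" → prefix "71" already present; 6 new (0, 1, 6, 2, 5, 0)
  "71840720596" → prefix "71840" already present; 6 new (7, 2, 0, 5, 9, 6)
  "71842" → prefix "7184" already present; 1 new (2)
  "71899750" → prefix "71899" already present; 3 new (7, 5, 0)
  "759519467" → prefix "759519" already present; 3 new (4, 6, 7)
  "710" → prefix "710" already present; 0 new (none)
  "717" → prefix "71" already present; 1 new (7)
  "718407541" → prefix "718407" already present; 3 new (5, 4, 1)
Total nodes = 9 + 8 + 7 + 5 + 7 + 9 + 5 + 2 + 1 + 2 + 1 + 3 + 2 + 6 + 6 + 1 + 3 + 3 + 0 + 1 + 3 = 84

84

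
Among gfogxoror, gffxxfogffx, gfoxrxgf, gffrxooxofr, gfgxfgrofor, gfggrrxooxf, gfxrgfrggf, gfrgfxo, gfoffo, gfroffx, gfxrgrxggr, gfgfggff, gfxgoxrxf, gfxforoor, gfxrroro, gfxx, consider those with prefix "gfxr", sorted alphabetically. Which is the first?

gfxrgfrggf

Words with prefix "gfxr", in lexicographic order: "gfxrgfrggf", "gfxrgrxggr", "gfxrroro"
Position 1: gfxrgfrggf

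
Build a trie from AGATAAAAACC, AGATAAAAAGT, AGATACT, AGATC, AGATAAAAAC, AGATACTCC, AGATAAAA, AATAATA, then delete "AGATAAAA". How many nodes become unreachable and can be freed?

0

Walk "AGATAAAA" from the leaf back toward the root, removing each node that no remaining word uses.
Every node on "AGATAAAA" is still needed (e.g. by "AGATAAAAACC"), so nothing is freed.
Nodes removed: 0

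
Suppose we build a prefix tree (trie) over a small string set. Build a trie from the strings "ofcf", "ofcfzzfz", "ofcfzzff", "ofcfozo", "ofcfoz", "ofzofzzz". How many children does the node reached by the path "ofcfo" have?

1

The children of the "ofcfo" node are the distinct next characters among strings starting with "ofcfo".
Characters that immediately follow "ofcfo" among the stored strings: {z}.
That node has 1 child edge.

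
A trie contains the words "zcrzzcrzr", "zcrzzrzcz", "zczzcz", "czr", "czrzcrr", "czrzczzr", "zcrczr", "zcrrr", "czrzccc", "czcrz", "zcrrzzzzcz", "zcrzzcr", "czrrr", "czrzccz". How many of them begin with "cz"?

Filter for entries beginning with "cz":
Matches: "czcrz", "czr", "czrrr", "czrzccc", "czrzccz", "czrzcrr", "czrzczzr"
Count: 7

7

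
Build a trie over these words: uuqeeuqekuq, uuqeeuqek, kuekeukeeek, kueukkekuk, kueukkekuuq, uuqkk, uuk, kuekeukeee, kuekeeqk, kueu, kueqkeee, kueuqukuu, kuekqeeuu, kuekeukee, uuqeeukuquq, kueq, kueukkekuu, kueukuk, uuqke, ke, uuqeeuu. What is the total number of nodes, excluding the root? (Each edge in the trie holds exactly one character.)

Insert word by word; a character creates a node only if that edge doesn't already exist:
  "uuqeeuqekuq" → 11 new (u, u, q, e, e, u, q, e, k, u, q)
  "uuqeeuqek" → prefix "uuqeeuqek" already present; 0 new (none)
  "kuekeukeeek" → 11 new (k, u, e, k, e, u, k, e, e, e, k)
  "kueukkekuk" → prefix "kue" already present; 7 new (u, k, k, e, k, u, k)
  "kueukkekuuq" → prefix "kueukkeku" already present; 2 new (u, q)
  "uuqkk" → prefix "uuq" already present; 2 new (k, k)
  "uuk" → prefix "uu" already present; 1 new (k)
  "kuekeukeee" → prefix "kuekeukeee" already present; 0 new (none)
  "kuekeeqk" → prefix "kueke" already present; 3 new (e, q, k)
  "kueu" → prefix "kueu" already present; 0 new (none)
  "kueqkeee" → prefix "kue" already present; 5 new (q, k, e, e, e)
  "kueuqukuu" → prefix "kueu" already present; 5 new (q, u, k, u, u)
  "kuekqeeuu" → prefix "kuek" already present; 5 new (q, e, e, u, u)
  "kuekeukee" → prefix "kuekeukee" already present; 0 new (none)
  "uuqeeukuquq" → prefix "uuqeeu" already present; 5 new (k, u, q, u, q)
  "kueq" → prefix "kueq" already present; 0 new (none)
  "kueukkekuu" → prefix "kueukkekuu" already present; 0 new (none)
  "kueukuk" → prefix "kueuk" already present; 2 new (u, k)
  "uuqke" → prefix "uuqk" already present; 1 new (e)
  "ke" → prefix "k" already present; 1 new (e)
  "uuqeeuu" → prefix "uuqeeu" already present; 1 new (u)
Total nodes = 11 + 0 + 11 + 7 + 2 + 2 + 1 + 0 + 3 + 0 + 5 + 5 + 5 + 0 + 5 + 0 + 0 + 2 + 1 + 1 + 1 = 62

62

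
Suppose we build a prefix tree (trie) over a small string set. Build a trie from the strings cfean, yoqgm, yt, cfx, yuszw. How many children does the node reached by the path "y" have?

3

The children of the "y" node are the distinct next characters among strings starting with "y".
Distinct next characters after "y": o, t, u.
That node has 3 child edges.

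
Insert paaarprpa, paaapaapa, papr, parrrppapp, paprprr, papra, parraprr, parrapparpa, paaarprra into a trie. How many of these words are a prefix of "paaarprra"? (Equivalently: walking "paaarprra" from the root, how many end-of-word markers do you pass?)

1

Walk "paaarprra" from the root; an end-of-word marker is hit whenever a stored word is a prefix of "paaarprra".
Prefixes of the query that are stored words: "paaarprra"
Count: 1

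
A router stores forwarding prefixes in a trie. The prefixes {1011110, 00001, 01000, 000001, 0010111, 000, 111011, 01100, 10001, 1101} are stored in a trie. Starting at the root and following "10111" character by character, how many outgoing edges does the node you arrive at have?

1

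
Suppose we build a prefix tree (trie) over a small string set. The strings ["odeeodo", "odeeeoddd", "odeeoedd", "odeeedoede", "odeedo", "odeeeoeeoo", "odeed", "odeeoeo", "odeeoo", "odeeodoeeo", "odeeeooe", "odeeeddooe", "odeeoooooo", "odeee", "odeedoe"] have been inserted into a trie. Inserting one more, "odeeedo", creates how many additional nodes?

0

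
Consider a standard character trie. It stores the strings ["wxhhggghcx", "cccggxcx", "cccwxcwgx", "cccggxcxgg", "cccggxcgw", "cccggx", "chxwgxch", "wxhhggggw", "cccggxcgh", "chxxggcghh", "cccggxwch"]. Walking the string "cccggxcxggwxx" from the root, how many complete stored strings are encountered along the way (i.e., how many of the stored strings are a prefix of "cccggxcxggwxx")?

Check each prefix of "cccggxcxggwxx" against the stored set — each match is an end-marker on the path.
Prefixes of the query that are stored words: "cccggx", "cccggxcx", "cccggxcxgg"
Count: 3

3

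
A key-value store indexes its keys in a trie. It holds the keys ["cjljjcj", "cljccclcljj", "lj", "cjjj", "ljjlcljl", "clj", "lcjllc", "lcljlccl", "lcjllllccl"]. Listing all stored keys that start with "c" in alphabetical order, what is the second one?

cjljjcj

DFS of the "c" subtree visits, in order: "cjjj", "cjljjcj", "clj", "cljccclcljj"
The 2nd is cjljjcj.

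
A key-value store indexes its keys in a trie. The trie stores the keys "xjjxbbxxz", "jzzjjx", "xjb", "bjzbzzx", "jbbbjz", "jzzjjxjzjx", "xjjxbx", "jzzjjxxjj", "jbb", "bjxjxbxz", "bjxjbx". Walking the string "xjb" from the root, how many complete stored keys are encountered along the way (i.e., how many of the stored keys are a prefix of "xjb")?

1

Walk "xjb" from the root; an end-of-word marker is hit whenever a stored word is a prefix of "xjb".
Prefixes of the query that are stored words: "xjb"
Count: 1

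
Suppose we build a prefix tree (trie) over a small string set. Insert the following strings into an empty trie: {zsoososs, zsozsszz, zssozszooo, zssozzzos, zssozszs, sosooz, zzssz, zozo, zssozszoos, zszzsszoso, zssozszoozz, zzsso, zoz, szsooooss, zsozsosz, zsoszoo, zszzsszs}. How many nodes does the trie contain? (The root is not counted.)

For each word, the new-node count is its length minus the longest prefix already in the trie:
  "zsoososs" → 8 new (z, s, o, o, s, o, s, s)
  "zsozsszz" → prefix "zso" already present; 5 new (z, s, s, z, z)
  "zssozszooo" → prefix "zs" already present; 8 new (s, o, z, s, z, o, o, o)
  "zssozzzos" → prefix "zssoz" already present; 4 new (z, z, o, s)
  "zssozszs" → prefix "zssozsz" already present; 1 new (s)
  "sosooz" → 6 new (s, o, s, o, o, z)
  "zzssz" → prefix "z" already present; 4 new (z, s, s, z)
  "zozo" → prefix "z" already present; 3 new (o, z, o)
  "zssozszoos" → prefix "zssozszoo" already present; 1 new (s)
  "zszzsszoso" → prefix "zs" already present; 8 new (z, z, s, s, z, o, s, o)
  "zssozszoozz" → prefix "zssozszoo" already present; 2 new (z, z)
  "zzsso" → prefix "zzss" already present; 1 new (o)
  "zoz" → prefix "zoz" already present; 0 new (none)
  "szsooooss" → prefix "s" already present; 8 new (z, s, o, o, o, o, s, s)
  "zsozsosz" → prefix "zsozs" already present; 3 new (o, s, z)
  "zsoszoo" → prefix "zso" already present; 4 new (s, z, o, o)
  "zszzsszs" → prefix "zszzssz" already present; 1 new (s)
Total nodes = 8 + 5 + 8 + 4 + 1 + 6 + 4 + 3 + 1 + 8 + 2 + 1 + 0 + 8 + 3 + 4 + 1 = 67

67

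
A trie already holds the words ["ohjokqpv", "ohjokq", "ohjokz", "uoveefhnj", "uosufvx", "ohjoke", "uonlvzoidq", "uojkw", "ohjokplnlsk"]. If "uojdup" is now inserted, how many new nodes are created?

3

"uoj" is already a path in the trie; the remaining "dup" must be added.
So 6 − 3 = 3 new nodes.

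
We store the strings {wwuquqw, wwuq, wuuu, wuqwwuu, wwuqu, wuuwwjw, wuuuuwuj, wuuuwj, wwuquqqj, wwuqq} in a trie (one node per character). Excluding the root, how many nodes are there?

For each word, the new-node count is its length minus the longest prefix already in the trie:
  "wwuquqw" → 7 new (w, w, u, q, u, q, w)
  "wwuq" → prefix "wwuq" already present; 0 new (none)
  "wuuu" → prefix "w" already present; 3 new (u, u, u)
  "wuqwwuu" → prefix "wu" already present; 5 new (q, w, w, u, u)
  "wwuqu" → prefix "wwuqu" already present; 0 new (none)
  "wuuwwjw" → prefix "wuu" already present; 4 new (w, w, j, w)
  "wuuuuwuj" → prefix "wuuu" already present; 4 new (u, w, u, j)
  "wuuuwj" → prefix "wuuu" already present; 2 new (w, j)
  "wwuquqqj" → prefix "wwuquq" already present; 2 new (q, j)
  "wwuqq" → prefix "wwuq" already present; 1 new (q)
Total nodes = 7 + 0 + 3 + 5 + 0 + 4 + 4 + 2 + 2 + 1 = 28

28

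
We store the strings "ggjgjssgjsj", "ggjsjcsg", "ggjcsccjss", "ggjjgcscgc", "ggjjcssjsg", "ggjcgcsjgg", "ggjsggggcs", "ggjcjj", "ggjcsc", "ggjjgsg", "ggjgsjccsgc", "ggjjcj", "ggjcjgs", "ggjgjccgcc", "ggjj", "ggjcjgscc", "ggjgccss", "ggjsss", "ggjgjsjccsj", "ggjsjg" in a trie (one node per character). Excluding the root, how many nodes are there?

Insert word by word; a character creates a node only if that edge doesn't already exist:
  "ggjgjssgjsj" → 11 new (g, g, j, g, j, s, s, g, j, s, j)
  "ggjsjcsg" → prefix "ggj" already present; 5 new (s, j, c, s, g)
  "ggjcsccjss" → prefix "ggj" already present; 7 new (c, s, c, c, j, s, s)
  "ggjjgcscgc" → prefix "ggj" already present; 7 new (j, g, c, s, c, g, c)
  "ggjjcssjsg" → prefix "ggjj" already present; 6 new (c, s, s, j, s, g)
  "ggjcgcsjgg" → prefix "ggjc" already present; 6 new (g, c, s, j, g, g)
  "ggjsggggcs" → prefix "ggjs" already present; 6 new (g, g, g, g, c, s)
  "ggjcjj" → prefix "ggjc" already present; 2 new (j, j)
  "ggjcsc" → prefix "ggjcsc" already present; 0 new (none)
  "ggjjgsg" → prefix "ggjjg" already present; 2 new (s, g)
  "ggjgsjccsgc" → prefix "ggjg" already present; 7 new (s, j, c, c, s, g, c)
  "ggjjcj" → prefix "ggjjc" already present; 1 new (j)
  "ggjcjgs" → prefix "ggjcj" already present; 2 new (g, s)
  "ggjgjccgcc" → prefix "ggjgj" already present; 5 new (c, c, g, c, c)
  "ggjj" → prefix "ggjj" already present; 0 new (none)
  "ggjcjgscc" → prefix "ggjcjgs" already present; 2 new (c, c)
  "ggjgccss" → prefix "ggjg" already present; 4 new (c, c, s, s)
  "ggjsss" → prefix "ggjs" already present; 2 new (s, s)
  "ggjgjsjccsj" → prefix "ggjgjs" already present; 5 new (j, c, c, s, j)
  "ggjsjg" → prefix "ggjsj" already present; 1 new (g)
Total nodes = 11 + 5 + 7 + 7 + 6 + 6 + 6 + 2 + 0 + 2 + 7 + 1 + 2 + 5 + 0 + 2 + 4 + 2 + 5 + 1 = 81

81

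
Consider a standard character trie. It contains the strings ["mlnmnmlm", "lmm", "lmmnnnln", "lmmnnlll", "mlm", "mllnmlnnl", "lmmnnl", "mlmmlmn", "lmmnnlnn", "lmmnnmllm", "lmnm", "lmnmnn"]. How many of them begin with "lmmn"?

Filter for entries beginning with "lmmn":
Words under "lmmn": lmmnnl, lmmnnlll, lmmnnlnn, lmmnnmllm, lmmnnnln
Count: 5

5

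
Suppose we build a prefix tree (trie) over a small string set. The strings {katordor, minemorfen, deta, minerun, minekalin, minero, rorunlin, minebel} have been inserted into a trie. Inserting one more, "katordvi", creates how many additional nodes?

2

The longest prefix of "katordvi" already in the trie is "katord" (length 6).
Each of the 2 remaining characters creates one node.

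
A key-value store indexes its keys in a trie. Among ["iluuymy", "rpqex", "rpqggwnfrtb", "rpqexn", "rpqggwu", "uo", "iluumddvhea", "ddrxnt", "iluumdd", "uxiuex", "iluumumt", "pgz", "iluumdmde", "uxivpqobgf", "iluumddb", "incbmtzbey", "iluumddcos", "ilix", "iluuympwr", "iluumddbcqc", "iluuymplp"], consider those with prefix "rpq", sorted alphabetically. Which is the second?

DFS of the "rpq" subtree visits, in order: "rpqex", "rpqexn", "rpqggwnfrtb", "rpqggwu"
Position 2: rpqexn

rpqexn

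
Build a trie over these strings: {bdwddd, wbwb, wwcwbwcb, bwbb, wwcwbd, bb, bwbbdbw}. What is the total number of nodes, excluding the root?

25

Count nodes per top-level branch (shared prefixes stored once):
  'b'-branch (bb, bdwddd, bwbb, bwbbdbw): 13 nodes
  'w'-branch (wbwb, wwcwbd, wwcwbwcb): 12 nodes
Sum: 25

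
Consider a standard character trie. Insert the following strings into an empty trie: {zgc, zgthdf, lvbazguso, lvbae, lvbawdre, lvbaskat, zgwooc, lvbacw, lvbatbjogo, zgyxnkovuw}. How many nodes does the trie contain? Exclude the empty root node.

45

Trace insertions, counting only characters that open a new branch:
  "zgc" → 3 new (z, g, c)
  "zgthdf" → prefix "zg" already present; 4 new (t, h, d, f)
  "lvbazguso" → 9 new (l, v, b, a, z, g, u, s, o)
  "lvbae" → prefix "lvba" already present; 1 new (e)
  "lvbawdre" → prefix "lvba" already present; 4 new (w, d, r, e)
  "lvbaskat" → prefix "lvba" already present; 4 new (s, k, a, t)
  "zgwooc" → prefix "zg" already present; 4 new (w, o, o, c)
  "lvbacw" → prefix "lvba" already present; 2 new (c, w)
  "lvbatbjogo" → prefix "lvba" already present; 6 new (t, b, j, o, g, o)
  "zgyxnkovuw" → prefix "zg" already present; 8 new (y, x, n, k, o, v, u, w)
Total nodes = 3 + 4 + 9 + 1 + 4 + 4 + 4 + 2 + 6 + 8 = 45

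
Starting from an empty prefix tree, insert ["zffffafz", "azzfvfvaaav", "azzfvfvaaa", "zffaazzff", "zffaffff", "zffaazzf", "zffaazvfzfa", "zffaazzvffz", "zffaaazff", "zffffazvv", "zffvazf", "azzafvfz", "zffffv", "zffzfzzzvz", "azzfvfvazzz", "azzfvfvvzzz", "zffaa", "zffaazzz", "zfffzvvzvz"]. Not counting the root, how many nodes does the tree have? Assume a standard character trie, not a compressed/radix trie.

Count nodes per top-level branch (shared prefixes stored once):
  'a'-branch (azzafvfz, azzfvfvaaa, azzfvfvaaav, azzfvfvazzz, azzfvfvvzzz): 23 nodes
  'z'-branch (zffaa, zffaaazff, zffaazvfzfa, zffaazzf, zffaazzff, zffaazzvffz, zffaazzz, zffaffff, zffffafz, zffffazvv, zffffv, zfffzvvzvz, zffvazf, zffzfzzzvz): 53 nodes
Sum: 76

76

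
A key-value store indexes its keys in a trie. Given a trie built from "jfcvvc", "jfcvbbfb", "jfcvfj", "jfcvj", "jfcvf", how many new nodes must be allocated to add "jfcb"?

"jfc" is already a path in the trie; the remaining "b" must be added.
New nodes needed: |"jfcb"| − 3 = 4 − 3 = 1.

1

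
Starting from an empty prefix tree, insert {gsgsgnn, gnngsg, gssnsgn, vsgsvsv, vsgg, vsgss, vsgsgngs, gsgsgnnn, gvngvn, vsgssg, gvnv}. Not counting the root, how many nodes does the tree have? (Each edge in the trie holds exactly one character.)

For each word, the new-node count is its length minus the longest prefix already in the trie:
  "gsgsgnn" → 7 new (g, s, g, s, g, n, n)
  "gnngsg" → prefix "g" already present; 5 new (n, n, g, s, g)
  "gssnsgn" → prefix "gs" already present; 5 new (s, n, s, g, n)
  "vsgsvsv" → 7 new (v, s, g, s, v, s, v)
  "vsgg" → prefix "vsg" already present; 1 new (g)
  "vsgss" → prefix "vsgs" already present; 1 new (s)
  "vsgsgngs" → prefix "vsgs" already present; 4 new (g, n, g, s)
  "gsgsgnnn" → prefix "gsgsgnn" already present; 1 new (n)
  "gvngvn" → prefix "g" already present; 5 new (v, n, g, v, n)
  "vsgssg" → prefix "vsgss" already present; 1 new (g)
  "gvnv" → prefix "gvn" already present; 1 new (v)
Total nodes = 7 + 5 + 5 + 7 + 1 + 1 + 4 + 1 + 5 + 1 + 1 = 38

38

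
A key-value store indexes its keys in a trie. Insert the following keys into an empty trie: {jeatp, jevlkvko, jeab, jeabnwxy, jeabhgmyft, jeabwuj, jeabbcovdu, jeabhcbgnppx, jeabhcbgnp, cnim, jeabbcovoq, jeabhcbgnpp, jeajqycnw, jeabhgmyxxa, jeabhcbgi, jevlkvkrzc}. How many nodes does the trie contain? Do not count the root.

Insert word by word; a character creates a node only if that edge doesn't already exist:
  "jeatp" → 5 new (j, e, a, t, p)
  "jevlkvko" → prefix "je" already present; 6 new (v, l, k, v, k, o)
  "jeab" → prefix "jea" already present; 1 new (b)
  "jeabnwxy" → prefix "jeab" already present; 4 new (n, w, x, y)
  "jeabhgmyft" → prefix "jeab" already present; 6 new (h, g, m, y, f, t)
  "jeabwuj" → prefix "jeab" already present; 3 new (w, u, j)
  "jeabbcovdu" → prefix "jeab" already present; 6 new (b, c, o, v, d, u)
  "jeabhcbgnppx" → prefix "jeabh" already present; 7 new (c, b, g, n, p, p, x)
  "jeabhcbgnp" → prefix "jeabhcbgnp" already present; 0 new (none)
  "cnim" → 4 new (c, n, i, m)
  "jeabbcovoq" → prefix "jeabbcov" already present; 2 new (o, q)
  "jeabhcbgnpp" → prefix "jeabhcbgnpp" already present; 0 new (none)
  "jeajqycnw" → prefix "jea" already present; 6 new (j, q, y, c, n, w)
  "jeabhgmyxxa" → prefix "jeabhgmy" already present; 3 new (x, x, a)
  "jeabhcbgi" → prefix "jeabhcbg" already present; 1 new (i)
  "jevlkvkrzc" → prefix "jevlkvk" already present; 3 new (r, z, c)
Total nodes = 5 + 6 + 1 + 4 + 6 + 3 + 6 + 7 + 0 + 4 + 2 + 0 + 6 + 3 + 1 + 3 = 57

57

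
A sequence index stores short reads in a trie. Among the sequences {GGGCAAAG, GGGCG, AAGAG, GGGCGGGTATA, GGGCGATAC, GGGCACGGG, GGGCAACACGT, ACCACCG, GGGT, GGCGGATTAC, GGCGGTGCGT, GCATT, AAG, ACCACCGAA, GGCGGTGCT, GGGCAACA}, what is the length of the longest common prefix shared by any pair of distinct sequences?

8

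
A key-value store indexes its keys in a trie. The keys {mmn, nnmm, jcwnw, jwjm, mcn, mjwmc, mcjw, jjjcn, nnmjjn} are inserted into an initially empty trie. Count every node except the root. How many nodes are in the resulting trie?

Insert word by word; a character creates a node only if that edge doesn't already exist:
  "mmn" → 3 new (m, m, n)
  "nnmm" → 4 new (n, n, m, m)
  "jcwnw" → 5 new (j, c, w, n, w)
  "jwjm" → prefix "j" already present; 3 new (w, j, m)
  "mcn" → prefix "m" already present; 2 new (c, n)
  "mjwmc" → prefix "m" already present; 4 new (j, w, m, c)
  "mcjw" → prefix "mc" already present; 2 new (j, w)
  "jjjcn" → prefix "j" already present; 4 new (j, j, c, n)
  "nnmjjn" → prefix "nnm" already present; 3 new (j, j, n)
Total nodes = 3 + 4 + 5 + 3 + 2 + 4 + 2 + 4 + 3 = 30

30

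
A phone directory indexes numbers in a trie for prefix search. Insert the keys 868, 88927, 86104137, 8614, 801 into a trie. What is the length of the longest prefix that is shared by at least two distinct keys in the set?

3

Equivalently: take the maximum, over all pairs, of their longest common prefix length.
e.g. "86104137" and "8614" share the prefix "861" of length 3; no pair shares a longer one.
Longest shared-prefix length: 3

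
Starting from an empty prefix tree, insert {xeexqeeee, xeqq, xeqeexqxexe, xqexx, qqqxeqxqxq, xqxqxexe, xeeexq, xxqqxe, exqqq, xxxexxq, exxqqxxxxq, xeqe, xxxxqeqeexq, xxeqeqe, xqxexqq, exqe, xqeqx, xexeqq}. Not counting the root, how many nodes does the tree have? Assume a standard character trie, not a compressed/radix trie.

For each word, the new-node count is its length minus the longest prefix already in the trie:
  "xeexqeeee" → 9 new (x, e, e, x, q, e, e, e, e)
  "xeqq" → prefix "xe" already present; 2 new (q, q)
  "xeqeexqxexe" → prefix "xeq" already present; 8 new (e, e, x, q, x, e, x, e)
  "xqexx" → prefix "x" already present; 4 new (q, e, x, x)
  "qqqxeqxqxq" → 10 new (q, q, q, x, e, q, x, q, x, q)
  "xqxqxexe" → prefix "xq" already present; 6 new (x, q, x, e, x, e)
  "xeeexq" → prefix "xee" already present; 3 new (e, x, q)
  "xxqqxe" → prefix "x" already present; 5 new (x, q, q, x, e)
  "exqqq" → 5 new (e, x, q, q, q)
  "xxxexxq" → prefix "xx" already present; 5 new (x, e, x, x, q)
  "exxqqxxxxq" → prefix "ex" already present; 8 new (x, q, q, x, x, x, x, q)
  "xeqe" → prefix "xeqe" already present; 0 new (none)
  "xxxxqeqeexq" → prefix "xxx" already present; 8 new (x, q, e, q, e, e, x, q)
  "xxeqeqe" → prefix "xx" already present; 5 new (e, q, e, q, e)
  "xqxexqq" → prefix "xqx" already present; 4 new (e, x, q, q)
  "exqe" → prefix "exq" already present; 1 new (e)
  "xqeqx" → prefix "xqe" already present; 2 new (q, x)
  "xexeqq" → prefix "xe" already present; 4 new (x, e, q, q)
Total nodes = 9 + 2 + 8 + 4 + 10 + 6 + 3 + 5 + 5 + 5 + 8 + 0 + 8 + 5 + 4 + 1 + 2 + 4 = 89

89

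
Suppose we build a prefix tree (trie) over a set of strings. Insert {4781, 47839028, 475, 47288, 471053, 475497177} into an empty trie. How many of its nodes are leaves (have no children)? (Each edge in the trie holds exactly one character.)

5

Leaves are exactly the stored words that no other stored word extends.
Those words: "471053", "47288", "475497177", "4781", "47839028"
Leaf count: 5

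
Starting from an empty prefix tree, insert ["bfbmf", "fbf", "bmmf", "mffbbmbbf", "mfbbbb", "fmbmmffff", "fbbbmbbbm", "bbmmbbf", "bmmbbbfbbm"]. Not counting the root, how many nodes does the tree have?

52

For each word, the new-node count is its length minus the longest prefix already in the trie:
  "bfbmf" → 5 new (b, f, b, m, f)
  "fbf" → 3 new (f, b, f)
  "bmmf" → prefix "b" already present; 3 new (m, m, f)
  "mffbbmbbf" → 9 new (m, f, f, b, b, m, b, b, f)
  "mfbbbb" → prefix "mf" already present; 4 new (b, b, b, b)
  "fmbmmffff" → prefix "f" already present; 8 new (m, b, m, m, f, f, f, f)
  "fbbbmbbbm" → prefix "fb" already present; 7 new (b, b, m, b, b, b, m)
  "bbmmbbf" → prefix "b" already present; 6 new (b, m, m, b, b, f)
  "bmmbbbfbbm" → prefix "bmm" already present; 7 new (b, b, b, f, b, b, m)
Total nodes = 5 + 3 + 3 + 9 + 4 + 8 + 7 + 6 + 7 = 52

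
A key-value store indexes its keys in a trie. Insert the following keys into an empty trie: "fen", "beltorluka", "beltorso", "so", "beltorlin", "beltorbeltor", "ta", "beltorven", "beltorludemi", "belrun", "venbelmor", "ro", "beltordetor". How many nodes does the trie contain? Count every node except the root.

53

Insert word by word; a character creates a node only if that edge doesn't already exist:
  "fen" → 3 new (f, e, n)
  "beltorluka" → 10 new (b, e, l, t, o, r, l, u, k, a)
  "beltorso" → prefix "beltor" already present; 2 new (s, o)
  "so" → 2 new (s, o)
  "beltorlin" → prefix "beltorl" already present; 2 new (i, n)
  "beltorbeltor" → prefix "beltor" already present; 6 new (b, e, l, t, o, r)
  "ta" → 2 new (t, a)
  "beltorven" → prefix "beltor" already present; 3 new (v, e, n)
  "beltorludemi" → prefix "beltorlu" already present; 4 new (d, e, m, i)
  "belrun" → prefix "bel" already present; 3 new (r, u, n)
  "venbelmor" → 9 new (v, e, n, b, e, l, m, o, r)
  "ro" → 2 new (r, o)
  "beltordetor" → prefix "beltor" already present; 5 new (d, e, t, o, r)
Total nodes = 3 + 10 + 2 + 2 + 2 + 6 + 2 + 3 + 4 + 3 + 9 + 2 + 5 = 53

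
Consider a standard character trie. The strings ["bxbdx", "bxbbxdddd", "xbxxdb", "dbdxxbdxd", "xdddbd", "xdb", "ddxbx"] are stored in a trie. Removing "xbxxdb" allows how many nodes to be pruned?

A node on "xbxxdb"'s path can go only if nothing else ends at it or branches off below it.
The suffix "bxxdb" (5 nodes) is used only by "xbxxdb"; the node for "x" still has the child "d", so pruning stops there.
Nodes removed: 5

5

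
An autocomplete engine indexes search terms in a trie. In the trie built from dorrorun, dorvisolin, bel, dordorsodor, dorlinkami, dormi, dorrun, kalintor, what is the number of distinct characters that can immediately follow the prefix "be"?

The children of the "be" node are the distinct next characters among strings starting with "be".
Characters that immediately follow "be" among the stored strings: {l}.
That node has 1 child edge.

1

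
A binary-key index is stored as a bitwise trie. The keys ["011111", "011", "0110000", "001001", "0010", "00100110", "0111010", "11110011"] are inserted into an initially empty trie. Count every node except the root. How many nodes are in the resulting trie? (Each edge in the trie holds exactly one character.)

Insert word by word; a character creates a node only if that edge doesn't already exist:
  "011111" → 6 new (0, 1, 1, 1, 1, 1)
  "011" → prefix "011" already present; 0 new (none)
  "0110000" → prefix "011" already present; 4 new (0, 0, 0, 0)
  "001001" → prefix "0" already present; 5 new (0, 1, 0, 0, 1)
  "0010" → prefix "0010" already present; 0 new (none)
  "00100110" → prefix "001001" already present; 2 new (1, 0)
  "0111010" → prefix "0111" already present; 3 new (0, 1, 0)
  "11110011" → 8 new (1, 1, 1, 1, 0, 0, 1, 1)
Total nodes = 6 + 0 + 4 + 5 + 0 + 2 + 3 + 8 = 28

28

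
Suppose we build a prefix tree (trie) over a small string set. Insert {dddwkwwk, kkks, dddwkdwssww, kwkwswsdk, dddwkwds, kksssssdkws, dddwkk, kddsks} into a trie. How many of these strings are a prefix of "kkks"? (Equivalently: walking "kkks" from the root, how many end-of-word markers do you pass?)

1

Check each prefix of "kkks" against the stored set — each match is an end-marker on the path.
Prefixes of the query that are stored words: "kkks"
Count: 1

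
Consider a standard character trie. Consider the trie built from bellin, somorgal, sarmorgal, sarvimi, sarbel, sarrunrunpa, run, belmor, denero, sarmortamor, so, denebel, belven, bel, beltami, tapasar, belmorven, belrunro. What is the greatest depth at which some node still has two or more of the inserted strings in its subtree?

6

Equivalently: take the maximum, over all pairs, of their longest common prefix length.
e.g. "belmor" and "belmorven" share the prefix "belmor" of length 6; no pair shares a longer one.
Longest shared-prefix length: 6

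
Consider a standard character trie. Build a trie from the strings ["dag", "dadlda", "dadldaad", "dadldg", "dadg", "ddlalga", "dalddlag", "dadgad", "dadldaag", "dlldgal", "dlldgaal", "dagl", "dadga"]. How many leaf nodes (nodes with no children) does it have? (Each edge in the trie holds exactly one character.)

A leaf is a node with no children — equivalently, the end of a word that is not a proper prefix of any other stored word.
Those words: "dadgad", "dadldaad", "dadldaag", "dadldg", "dagl", "dalddlag", "ddlalga", "dlldgaal", "dlldgal"
Leaf count: 9

9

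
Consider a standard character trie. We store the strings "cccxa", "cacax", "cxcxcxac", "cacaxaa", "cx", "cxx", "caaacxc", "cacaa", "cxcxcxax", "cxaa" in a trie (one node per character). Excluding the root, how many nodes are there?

28

Trace insertions, counting only characters that open a new branch:
  "cccxa" → 5 new (c, c, c, x, a)
  "cacax" → prefix "c" already present; 4 new (a, c, a, x)
  "cxcxcxac" → prefix "c" already present; 7 new (x, c, x, c, x, a, c)
  "cacaxaa" → prefix "cacax" already present; 2 new (a, a)
  "cx" → prefix "cx" already present; 0 new (none)
  "cxx" → prefix "cx" already present; 1 new (x)
  "caaacxc" → prefix "ca" already present; 5 new (a, a, c, x, c)
  "cacaa" → prefix "caca" already present; 1 new (a)
  "cxcxcxax" → prefix "cxcxcxa" already present; 1 new (x)
  "cxaa" → prefix "cx" already present; 2 new (a, a)
Total nodes = 5 + 4 + 7 + 2 + 0 + 1 + 5 + 1 + 1 + 2 = 28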